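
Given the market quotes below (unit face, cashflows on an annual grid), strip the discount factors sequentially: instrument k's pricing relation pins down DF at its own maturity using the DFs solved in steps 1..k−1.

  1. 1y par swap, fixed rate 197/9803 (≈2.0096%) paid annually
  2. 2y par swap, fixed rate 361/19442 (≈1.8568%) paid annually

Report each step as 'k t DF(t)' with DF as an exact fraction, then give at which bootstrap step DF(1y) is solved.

step 1 [1y] swap r/1=197/9803: DF=(1 − 197/9803·(0))/(1+197/9803) = 9803/10000 ≈ 0.980300
step 2 [2y] swap r/1=361/19442: DF=(1 − 361/19442·(0.980300))/(1+361/19442) = 9639/10000 ≈ 0.963900

1 1 9803/10000
2 2 9639/10000
DF(1y) is solved at step 1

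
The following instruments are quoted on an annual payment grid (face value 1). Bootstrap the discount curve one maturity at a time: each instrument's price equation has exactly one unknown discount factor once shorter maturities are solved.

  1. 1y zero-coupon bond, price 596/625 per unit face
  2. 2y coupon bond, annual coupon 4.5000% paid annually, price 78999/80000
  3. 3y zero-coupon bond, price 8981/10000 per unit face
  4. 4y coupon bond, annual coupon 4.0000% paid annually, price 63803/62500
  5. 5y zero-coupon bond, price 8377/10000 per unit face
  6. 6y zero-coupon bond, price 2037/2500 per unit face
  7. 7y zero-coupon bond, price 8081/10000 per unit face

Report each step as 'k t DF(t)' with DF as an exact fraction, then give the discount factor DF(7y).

step 1 [1y] zero: DF = P = 596/625 ≈ 0.953600
step 2 [2y] bond c/1=9/200: DF=(78999/80000 − 9/200·(0.953600))/(1+9/200) = 9039/10000 ≈ 0.903900
step 3 [3y] zero: DF = P = 8981/10000 ≈ 0.898100
step 4 [4y] bond c/1=1/25: DF=(63803/62500 − 1/25·(0.953600+0.903900+0.898100))/(1+1/25) = 2189/2500 ≈ 0.875600
step 5 [5y] zero: DF = P = 8377/10000 ≈ 0.837700
step 6 [6y] zero: DF = P = 2037/2500 ≈ 0.814800
step 7 [7y] zero: DF = P = 8081/10000 ≈ 0.808100

1 1 596/625
2 2 9039/10000
3 3 8981/10000
4 4 2189/2500
5 5 8377/10000
6 6 2037/2500
7 7 8081/10000
DF(7y) = 8081/10000 ≈ 0.808100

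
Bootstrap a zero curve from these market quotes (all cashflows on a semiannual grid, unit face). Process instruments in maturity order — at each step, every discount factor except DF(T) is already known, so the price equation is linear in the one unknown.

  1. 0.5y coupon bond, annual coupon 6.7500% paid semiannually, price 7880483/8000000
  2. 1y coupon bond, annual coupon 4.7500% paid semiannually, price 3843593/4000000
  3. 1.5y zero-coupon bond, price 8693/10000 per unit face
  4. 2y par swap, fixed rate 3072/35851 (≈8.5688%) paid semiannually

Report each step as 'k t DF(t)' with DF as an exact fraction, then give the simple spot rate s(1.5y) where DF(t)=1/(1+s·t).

1 1/2 9529/10000
2 1 1833/2000
3 3/2 8693/10000
4 2 529/625
s(1.5y) = (1/(8693/10000) − 1)/(3/2) = 2614/26079 ≈ 10.0234%

step 1 [0.5y] bond c/2=27/800: DF=(7880483/8000000 − 27/800·(0))/(1+27/800) = 9529/10000 ≈ 0.952900
step 2 [1y] bond c/2=19/800: DF=(3843593/4000000 − 19/800·(0.952900))/(1+19/800) = 1833/2000 ≈ 0.916500
step 3 [1.5y] zero: DF = P = 8693/10000 ≈ 0.869300
step 4 [2y] swap r/2=1536/35851: DF=(1 − 1536/35851·(0.952900+0.916500+0.869300))/(1+1536/35851) = 529/625 ≈ 0.846400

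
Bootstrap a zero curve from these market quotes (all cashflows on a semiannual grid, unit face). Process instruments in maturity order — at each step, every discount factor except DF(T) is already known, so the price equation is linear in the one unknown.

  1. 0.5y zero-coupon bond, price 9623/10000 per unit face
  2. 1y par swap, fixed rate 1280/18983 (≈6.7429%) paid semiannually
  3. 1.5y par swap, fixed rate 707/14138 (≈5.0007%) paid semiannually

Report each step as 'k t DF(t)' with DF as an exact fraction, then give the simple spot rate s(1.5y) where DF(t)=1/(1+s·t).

step 1 [0.5y] zero: DF = P = 9623/10000 ≈ 0.962300
step 2 [1y] swap r/2=640/18983: DF=(1 − 640/18983·(0.962300))/(1+640/18983) = 117/125 ≈ 0.936000
step 3 [1.5y] swap r/2=707/28276: DF=(1 − 707/28276·(0.962300+0.936000))/(1+707/28276) = 9293/10000 ≈ 0.929300

1 1/2 9623/10000
2 1 117/125
3 3/2 9293/10000
s(1.5y) = (1/(9293/10000) − 1)/(3/2) = 1414/27879 ≈ 5.0719%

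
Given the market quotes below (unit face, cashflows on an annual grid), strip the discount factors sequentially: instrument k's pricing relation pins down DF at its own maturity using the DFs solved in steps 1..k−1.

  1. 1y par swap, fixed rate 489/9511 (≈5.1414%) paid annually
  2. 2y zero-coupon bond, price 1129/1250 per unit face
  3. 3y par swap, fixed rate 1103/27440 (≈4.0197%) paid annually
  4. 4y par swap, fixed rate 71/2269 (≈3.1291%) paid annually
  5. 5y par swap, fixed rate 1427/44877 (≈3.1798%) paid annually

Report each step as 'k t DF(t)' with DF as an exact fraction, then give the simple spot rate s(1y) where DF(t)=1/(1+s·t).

step 1 [1y] swap r/1=489/9511: DF=(1 − 489/9511·(0))/(1+489/9511) = 9511/10000 ≈ 0.951100
step 2 [2y] zero: DF = P = 1129/1250 ≈ 0.903200
step 3 [3y] swap r/1=1103/27440: DF=(1 − 1103/27440·(0.951100+0.903200))/(1+1103/27440) = 8897/10000 ≈ 0.889700
step 4 [4y] swap r/1=71/2269: DF=(1 − 71/2269·(0.951100+0.903200+0.889700))/(1+71/2269) = 554/625 ≈ 0.886400
step 5 [5y] swap r/1=1427/44877: DF=(1 − 1427/44877·(0.951100+0.903200+0.889700+0.886400))/(1+1427/44877) = 8573/10000 ≈ 0.857300

1 1 9511/10000
2 2 1129/1250
3 3 8897/10000
4 4 554/625
5 5 8573/10000
s(1y) = (1/(9511/10000) − 1)/(1) = 489/9511 ≈ 5.1414%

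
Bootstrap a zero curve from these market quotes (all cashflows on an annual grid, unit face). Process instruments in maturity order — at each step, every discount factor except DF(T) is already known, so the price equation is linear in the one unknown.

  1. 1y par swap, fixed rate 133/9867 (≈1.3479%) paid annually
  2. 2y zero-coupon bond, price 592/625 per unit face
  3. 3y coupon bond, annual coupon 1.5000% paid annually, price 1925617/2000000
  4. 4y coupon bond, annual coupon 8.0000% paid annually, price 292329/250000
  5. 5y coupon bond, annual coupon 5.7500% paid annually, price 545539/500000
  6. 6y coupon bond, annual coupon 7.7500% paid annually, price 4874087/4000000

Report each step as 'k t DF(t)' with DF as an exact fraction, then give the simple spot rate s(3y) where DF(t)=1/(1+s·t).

1 1 9867/10000
2 2 592/625
3 3 23/25
4 4 8713/10000
5 5 2073/2500
6 6 8033/10000
s(3y) = (1/(23/25) − 1)/(3) = 2/69 ≈ 2.8986%

step 1 [1y] swap r/1=133/9867: DF=(1 − 133/9867·(0))/(1+133/9867) = 9867/10000 ≈ 0.986700
step 2 [2y] zero: DF = P = 592/625 ≈ 0.947200
step 3 [3y] bond c/1=3/200: DF=(1925617/2000000 − 3/200·(0.986700+0.947200))/(1+3/200) = 23/25 ≈ 0.920000
step 4 [4y] bond c/1=2/25: DF=(292329/250000 − 2/25·(0.986700+0.947200+0.920000))/(1+2/25) = 8713/10000 ≈ 0.871300
step 5 [5y] bond c/1=23/400: DF=(545539/500000 − 23/400·(0.986700+0.947200+0.920000+0.871300))/(1+23/400) = 2073/2500 ≈ 0.829200
step 6 [6y] bond c/1=31/400: DF=(4874087/4000000 − 31/400·(0.986700+0.947200+0.920000+0.871300+0.829200))/(1+31/400) = 8033/10000 ≈ 0.803300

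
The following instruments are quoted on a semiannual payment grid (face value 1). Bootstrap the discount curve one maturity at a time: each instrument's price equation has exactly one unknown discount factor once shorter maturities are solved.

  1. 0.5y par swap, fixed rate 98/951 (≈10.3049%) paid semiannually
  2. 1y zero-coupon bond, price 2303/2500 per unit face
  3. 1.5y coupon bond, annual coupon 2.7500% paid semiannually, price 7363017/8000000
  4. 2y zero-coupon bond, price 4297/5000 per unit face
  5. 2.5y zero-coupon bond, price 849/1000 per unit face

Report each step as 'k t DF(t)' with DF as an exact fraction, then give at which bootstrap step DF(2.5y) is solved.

1 1/2 951/1000
2 1 2303/2500
3 3/2 353/400
4 2 4297/5000
5 5/2 849/1000
DF(2.5y) is solved at step 5

step 1 [0.5y] swap r/2=49/951: DF=(1 − 49/951·(0))/(1+49/951) = 951/1000 ≈ 0.951000
step 2 [1y] zero: DF = P = 2303/2500 ≈ 0.921200
step 3 [1.5y] bond c/2=11/800: DF=(7363017/8000000 − 11/800·(0.951000+0.921200))/(1+11/800) = 353/400 ≈ 0.882500
step 4 [2y] zero: DF = P = 4297/5000 ≈ 0.859400
step 5 [2.5y] zero: DF = P = 849/1000 ≈ 0.849000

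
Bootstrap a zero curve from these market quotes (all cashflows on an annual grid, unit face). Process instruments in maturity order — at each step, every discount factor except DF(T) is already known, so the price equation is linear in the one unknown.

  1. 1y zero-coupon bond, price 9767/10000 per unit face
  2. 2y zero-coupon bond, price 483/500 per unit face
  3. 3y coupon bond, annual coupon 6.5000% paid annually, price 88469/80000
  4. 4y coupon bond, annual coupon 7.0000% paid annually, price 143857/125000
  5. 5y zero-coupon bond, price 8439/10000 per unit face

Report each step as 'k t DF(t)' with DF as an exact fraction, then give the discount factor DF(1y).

step 1 [1y] zero: DF = P = 9767/10000 ≈ 0.976700
step 2 [2y] zero: DF = P = 483/500 ≈ 0.966000
step 3 [3y] bond c/1=13/200: DF=(88469/80000 − 13/200·(0.976700+0.966000))/(1+13/200) = 4599/5000 ≈ 0.919800
step 4 [4y] bond c/1=7/100: DF=(143857/125000 − 7/100·(0.976700+0.966000+0.919800))/(1+7/100) = 8883/10000 ≈ 0.888300
step 5 [5y] zero: DF = P = 8439/10000 ≈ 0.843900

1 1 9767/10000
2 2 483/500
3 3 4599/5000
4 4 8883/10000
5 5 8439/10000
DF(1y) = 9767/10000 ≈ 0.976700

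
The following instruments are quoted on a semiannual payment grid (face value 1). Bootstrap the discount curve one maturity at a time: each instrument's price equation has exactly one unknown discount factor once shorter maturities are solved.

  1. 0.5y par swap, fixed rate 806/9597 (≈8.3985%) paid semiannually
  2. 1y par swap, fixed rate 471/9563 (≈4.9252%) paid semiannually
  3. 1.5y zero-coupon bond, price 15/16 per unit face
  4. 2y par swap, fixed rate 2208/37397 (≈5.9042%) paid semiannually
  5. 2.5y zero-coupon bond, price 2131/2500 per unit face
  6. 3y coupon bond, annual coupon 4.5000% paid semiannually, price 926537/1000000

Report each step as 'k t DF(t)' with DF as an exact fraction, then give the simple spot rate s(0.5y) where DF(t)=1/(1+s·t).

1 1/2 9597/10000
2 1 9529/10000
3 3/2 15/16
4 2 556/625
5 5/2 2131/2500
6 3 8051/10000
s(0.5y) = (1/(9597/10000) − 1)/(1/2) = 806/9597 ≈ 8.3985%

step 1 [0.5y] swap r/2=403/9597: DF=(1 − 403/9597·(0))/(1+403/9597) = 9597/10000 ≈ 0.959700
step 2 [1y] swap r/2=471/19126: DF=(1 − 471/19126·(0.959700))/(1+471/19126) = 9529/10000 ≈ 0.952900
step 3 [1.5y] zero: DF = P = 15/16 ≈ 0.937500
step 4 [2y] swap r/2=1104/37397: DF=(1 − 1104/37397·(0.959700+0.952900+0.937500))/(1+1104/37397) = 556/625 ≈ 0.889600
step 5 [2.5y] zero: DF = P = 2131/2500 ≈ 0.852400
step 6 [3y] bond c/2=9/400: DF=(926537/1000000 − 9/400·(0.959700+0.952900+0.937500+0.889600+0.852400))/(1+9/400) = 8051/10000 ≈ 0.805100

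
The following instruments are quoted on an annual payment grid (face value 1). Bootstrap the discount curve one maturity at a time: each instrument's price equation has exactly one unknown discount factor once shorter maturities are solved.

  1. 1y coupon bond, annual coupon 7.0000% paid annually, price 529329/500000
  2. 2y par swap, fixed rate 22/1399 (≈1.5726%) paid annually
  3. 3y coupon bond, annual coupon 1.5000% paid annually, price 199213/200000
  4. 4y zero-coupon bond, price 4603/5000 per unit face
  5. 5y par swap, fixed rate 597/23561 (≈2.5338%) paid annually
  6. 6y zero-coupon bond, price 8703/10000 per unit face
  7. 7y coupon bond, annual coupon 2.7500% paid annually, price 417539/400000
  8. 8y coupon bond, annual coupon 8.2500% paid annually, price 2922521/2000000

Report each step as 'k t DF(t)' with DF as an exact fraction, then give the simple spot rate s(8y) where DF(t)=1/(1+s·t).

step 1 [1y] bond c/1=7/100: DF=(529329/500000 − 7/100·(0))/(1+7/100) = 4947/5000 ≈ 0.989400
step 2 [2y] swap r/1=22/1399: DF=(1 − 22/1399·(0.989400))/(1+22/1399) = 2423/2500 ≈ 0.969200
step 3 [3y] bond c/1=3/200: DF=(199213/200000 − 3/200·(0.989400+0.969200))/(1+3/200) = 2381/2500 ≈ 0.952400
step 4 [4y] zero: DF = P = 4603/5000 ≈ 0.920600
step 5 [5y] swap r/1=597/23561: DF=(1 − 597/23561·(0.989400+0.969200+0.952400+0.920600))/(1+597/23561) = 4403/5000 ≈ 0.880600
step 6 [6y] zero: DF = P = 8703/10000 ≈ 0.870300
step 7 [7y] bond c/1=11/400: DF=(417539/400000 − 11/400·(0.989400+0.969200+0.952400+0.920600+0.880600+0.870300))/(1+11/400) = 1733/2000 ≈ 0.866500
step 8 [8y] bond c/1=33/400: DF=(2922521/2000000 − 33/400·(0.989400+0.969200+0.952400+0.920600+0.880600+0.870300+0.866500))/(1+33/400) = 1073/1250 ≈ 0.858400

1 1 4947/5000
2 2 2423/2500
3 3 2381/2500
4 4 4603/5000
5 5 4403/5000
6 6 8703/10000
7 7 1733/2000
8 8 1073/1250
s(8y) = (1/(1073/1250) − 1)/(8) = 177/8584 ≈ 2.0620%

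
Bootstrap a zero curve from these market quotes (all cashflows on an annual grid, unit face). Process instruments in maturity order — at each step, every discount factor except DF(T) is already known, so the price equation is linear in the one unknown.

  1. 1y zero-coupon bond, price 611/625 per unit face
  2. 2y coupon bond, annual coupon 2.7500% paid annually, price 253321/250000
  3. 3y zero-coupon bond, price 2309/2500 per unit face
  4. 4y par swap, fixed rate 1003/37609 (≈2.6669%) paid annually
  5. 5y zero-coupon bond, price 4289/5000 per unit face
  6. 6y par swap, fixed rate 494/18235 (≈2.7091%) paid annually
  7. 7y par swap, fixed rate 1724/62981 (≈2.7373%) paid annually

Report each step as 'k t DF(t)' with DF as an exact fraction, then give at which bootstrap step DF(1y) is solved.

1 1 611/625
2 2 24/25
3 3 2309/2500
4 4 8997/10000
5 5 4289/5000
6 6 4259/5000
7 7 2069/2500
DF(1y) is solved at step 1

step 1 [1y] zero: DF = P = 611/625 ≈ 0.977600
step 2 [2y] bond c/1=11/400: DF=(253321/250000 − 11/400·(0.977600))/(1+11/400) = 24/25 ≈ 0.960000
step 3 [3y] zero: DF = P = 2309/2500 ≈ 0.923600
step 4 [4y] swap r/1=1003/37609: DF=(1 − 1003/37609·(0.977600+0.960000+0.923600))/(1+1003/37609) = 8997/10000 ≈ 0.899700
step 5 [5y] zero: DF = P = 4289/5000 ≈ 0.857800
step 6 [6y] swap r/1=494/18235: DF=(1 − 494/18235·(0.977600+0.960000+0.923600+0.899700+0.857800))/(1+494/18235) = 4259/5000 ≈ 0.851800
step 7 [7y] swap r/1=1724/62981: DF=(1 − 1724/62981·(0.977600+0.960000+0.923600+0.899700+0.857800+0.851800))/(1+1724/62981) = 2069/2500 ≈ 0.827600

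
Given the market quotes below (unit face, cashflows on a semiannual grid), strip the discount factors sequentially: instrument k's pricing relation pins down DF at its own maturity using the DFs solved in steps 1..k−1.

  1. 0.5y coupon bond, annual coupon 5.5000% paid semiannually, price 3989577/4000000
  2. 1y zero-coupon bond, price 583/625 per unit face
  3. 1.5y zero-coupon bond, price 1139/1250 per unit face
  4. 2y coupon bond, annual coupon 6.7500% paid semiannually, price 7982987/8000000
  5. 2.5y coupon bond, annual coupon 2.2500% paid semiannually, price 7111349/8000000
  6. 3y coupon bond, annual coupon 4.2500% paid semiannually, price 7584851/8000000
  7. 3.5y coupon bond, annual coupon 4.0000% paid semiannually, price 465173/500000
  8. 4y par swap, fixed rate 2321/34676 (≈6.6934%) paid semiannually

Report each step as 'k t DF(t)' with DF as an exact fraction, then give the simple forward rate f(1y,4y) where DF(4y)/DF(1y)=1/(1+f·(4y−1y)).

1 1/2 9707/10000
2 1 583/625
3 3/2 1139/1250
4 2 4367/5000
5 5/2 419/500
6 3 4171/5000
7 7/2 807/1000
8 4 7679/10000
f(1y,4y) = ((583/625)/(7679/10000) − 1)/(3) = 1649/23037 ≈ 7.1581%

step 1 [0.5y] bond c/2=11/400: DF=(3989577/4000000 − 11/400·(0))/(1+11/400) = 9707/10000 ≈ 0.970700
step 2 [1y] zero: DF = P = 583/625 ≈ 0.932800
step 3 [1.5y] zero: DF = P = 1139/1250 ≈ 0.911200
step 4 [2y] bond c/2=27/800: DF=(7982987/8000000 − 27/800·(0.970700+0.932800+0.911200))/(1+27/800) = 4367/5000 ≈ 0.873400
step 5 [2.5y] bond c/2=9/800: DF=(7111349/8000000 − 9/800·(0.970700+0.932800+0.911200+0.873400))/(1+9/800) = 419/500 ≈ 0.838000
step 6 [3y] bond c/2=17/800: DF=(7584851/8000000 − 17/800·(0.970700+0.932800+0.911200+0.873400+0.838000))/(1+17/800) = 4171/5000 ≈ 0.834200
step 7 [3.5y] bond c/2=1/50: DF=(465173/500000 − 1/50·(0.970700+0.932800+0.911200+0.873400+0.838000+0.834200))/(1+1/50) = 807/1000 ≈ 0.807000
step 8 [4y] swap r/2=2321/69352: DF=(1 − 2321/69352·(0.970700+0.932800+0.911200+0.873400+0.838000+0.834200+0.807000))/(1+2321/69352) = 7679/10000 ≈ 0.767900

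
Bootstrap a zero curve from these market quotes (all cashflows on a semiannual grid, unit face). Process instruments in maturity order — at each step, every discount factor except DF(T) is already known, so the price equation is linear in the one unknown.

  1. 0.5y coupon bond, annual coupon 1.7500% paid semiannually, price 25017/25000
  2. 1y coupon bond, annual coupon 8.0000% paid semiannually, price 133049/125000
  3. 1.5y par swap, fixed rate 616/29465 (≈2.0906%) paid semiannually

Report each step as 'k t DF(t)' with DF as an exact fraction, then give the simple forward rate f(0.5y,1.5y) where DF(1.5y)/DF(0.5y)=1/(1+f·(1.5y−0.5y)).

1 1/2 124/125
2 1 9853/10000
3 3/2 2423/2500
f(0.5y,1.5y) = ((124/125)/(2423/2500) − 1)/(1) = 57/2423 ≈ 2.3525%

step 1 [0.5y] bond c/2=7/800: DF=(25017/25000 − 7/800·(0))/(1+7/800) = 124/125 ≈ 0.992000
step 2 [1y] bond c/2=1/25: DF=(133049/125000 − 1/25·(0.992000))/(1+1/25) = 9853/10000 ≈ 0.985300
step 3 [1.5y] swap r/2=308/29465: DF=(1 − 308/29465·(0.992000+0.985300))/(1+308/29465) = 2423/2500 ≈ 0.969200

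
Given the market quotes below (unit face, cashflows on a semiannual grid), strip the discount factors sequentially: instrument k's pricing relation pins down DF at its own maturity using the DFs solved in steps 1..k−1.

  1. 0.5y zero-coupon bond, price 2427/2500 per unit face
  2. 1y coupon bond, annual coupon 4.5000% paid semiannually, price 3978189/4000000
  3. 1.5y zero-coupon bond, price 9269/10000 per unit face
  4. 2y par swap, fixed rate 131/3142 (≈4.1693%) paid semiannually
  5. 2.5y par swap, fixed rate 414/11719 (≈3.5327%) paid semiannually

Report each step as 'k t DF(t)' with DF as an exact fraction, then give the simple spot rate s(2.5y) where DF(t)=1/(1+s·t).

1 1/2 2427/2500
2 1 9513/10000
3 3/2 9269/10000
4 2 4607/5000
5 5/2 2293/2500
s(2.5y) = (1/(2293/2500) − 1)/(5/2) = 414/11465 ≈ 3.6110%

step 1 [0.5y] zero: DF = P = 2427/2500 ≈ 0.970800
step 2 [1y] bond c/2=9/400: DF=(3978189/4000000 − 9/400·(0.970800))/(1+9/400) = 9513/10000 ≈ 0.951300
step 3 [1.5y] zero: DF = P = 9269/10000 ≈ 0.926900
step 4 [2y] swap r/2=131/6284: DF=(1 − 131/6284·(0.970800+0.951300+0.926900))/(1+131/6284) = 4607/5000 ≈ 0.921400
step 5 [2.5y] swap r/2=207/11719: DF=(1 − 207/11719·(0.970800+0.951300+0.926900+0.921400))/(1+207/11719) = 2293/2500 ≈ 0.917200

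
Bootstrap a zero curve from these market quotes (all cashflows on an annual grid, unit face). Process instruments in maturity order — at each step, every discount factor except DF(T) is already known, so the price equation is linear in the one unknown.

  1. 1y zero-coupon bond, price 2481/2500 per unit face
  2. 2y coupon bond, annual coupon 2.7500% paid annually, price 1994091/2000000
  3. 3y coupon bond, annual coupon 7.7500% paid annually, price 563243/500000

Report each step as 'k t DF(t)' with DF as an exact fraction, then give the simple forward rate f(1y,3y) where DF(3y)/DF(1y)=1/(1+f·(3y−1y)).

1 1 2481/2500
2 2 4719/5000
3 3 4531/5000
f(1y,3y) = ((2481/2500)/(4531/5000) − 1)/(2) = 431/9062 ≈ 4.7561%

step 1 [1y] zero: DF = P = 2481/2500 ≈ 0.992400
step 2 [2y] bond c/1=11/400: DF=(1994091/2000000 − 11/400·(0.992400))/(1+11/400) = 4719/5000 ≈ 0.943800
step 3 [3y] bond c/1=31/400: DF=(563243/500000 − 31/400·(0.992400+0.943800))/(1+31/400) = 4531/5000 ≈ 0.906200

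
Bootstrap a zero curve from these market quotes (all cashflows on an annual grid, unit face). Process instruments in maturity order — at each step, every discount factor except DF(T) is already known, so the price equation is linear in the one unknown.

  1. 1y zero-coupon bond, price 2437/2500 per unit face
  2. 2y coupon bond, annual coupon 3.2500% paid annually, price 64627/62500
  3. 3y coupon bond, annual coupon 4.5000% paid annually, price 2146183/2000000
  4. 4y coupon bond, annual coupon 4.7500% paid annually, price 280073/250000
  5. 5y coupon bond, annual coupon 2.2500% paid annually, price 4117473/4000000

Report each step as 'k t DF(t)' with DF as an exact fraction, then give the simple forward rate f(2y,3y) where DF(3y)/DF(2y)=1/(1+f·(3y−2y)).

1 1 2437/2500
2 2 2427/2500
3 3 9431/10000
4 4 1877/2000
5 5 369/400
f(2y,3y) = ((2427/2500)/(9431/10000) − 1)/(1) = 277/9431 ≈ 2.9371%

step 1 [1y] zero: DF = P = 2437/2500 ≈ 0.974800
step 2 [2y] bond c/1=13/400: DF=(64627/62500 − 13/400·(0.974800))/(1+13/400) = 2427/2500 ≈ 0.970800
step 3 [3y] bond c/1=9/200: DF=(2146183/2000000 − 9/200·(0.974800+0.970800))/(1+9/200) = 9431/10000 ≈ 0.943100
step 4 [4y] bond c/1=19/400: DF=(280073/250000 − 19/400·(0.974800+0.970800+0.943100))/(1+19/400) = 1877/2000 ≈ 0.938500
step 5 [5y] bond c/1=9/400: DF=(4117473/4000000 − 9/400·(0.974800+0.970800+0.943100+0.938500))/(1+9/400) = 369/400 ≈ 0.922500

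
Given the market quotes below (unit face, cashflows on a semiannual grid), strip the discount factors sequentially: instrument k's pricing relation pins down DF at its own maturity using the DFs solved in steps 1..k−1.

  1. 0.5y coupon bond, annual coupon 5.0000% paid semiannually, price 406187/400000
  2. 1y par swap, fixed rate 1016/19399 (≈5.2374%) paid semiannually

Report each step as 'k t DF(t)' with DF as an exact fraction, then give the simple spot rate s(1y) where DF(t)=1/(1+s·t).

step 1 [0.5y] bond c/2=1/40: DF=(406187/400000 − 1/40·(0))/(1+1/40) = 9907/10000 ≈ 0.990700
step 2 [1y] swap r/2=508/19399: DF=(1 − 508/19399·(0.990700))/(1+508/19399) = 2373/2500 ≈ 0.949200

1 1/2 9907/10000
2 1 2373/2500
s(1y) = (1/(2373/2500) − 1)/(1) = 127/2373 ≈ 5.3519%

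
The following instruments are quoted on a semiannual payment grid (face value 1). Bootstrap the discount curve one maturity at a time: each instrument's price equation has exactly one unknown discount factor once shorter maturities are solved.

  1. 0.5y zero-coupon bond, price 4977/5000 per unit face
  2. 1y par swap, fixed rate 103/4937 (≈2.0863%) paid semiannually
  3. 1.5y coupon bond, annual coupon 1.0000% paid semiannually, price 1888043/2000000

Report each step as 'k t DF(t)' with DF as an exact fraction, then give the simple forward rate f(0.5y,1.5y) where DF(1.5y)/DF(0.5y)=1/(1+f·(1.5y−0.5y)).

step 1 [0.5y] zero: DF = P = 4977/5000 ≈ 0.995400
step 2 [1y] swap r/2=103/9874: DF=(1 − 103/9874·(0.995400))/(1+103/9874) = 4897/5000 ≈ 0.979400
step 3 [1.5y] bond c/2=1/200: DF=(1888043/2000000 − 1/200·(0.995400+0.979400))/(1+1/200) = 1859/2000 ≈ 0.929500

1 1/2 4977/5000
2 1 4897/5000
3 3/2 1859/2000
f(0.5y,1.5y) = ((4977/5000)/(1859/2000) − 1)/(1) = 659/9295 ≈ 7.0898%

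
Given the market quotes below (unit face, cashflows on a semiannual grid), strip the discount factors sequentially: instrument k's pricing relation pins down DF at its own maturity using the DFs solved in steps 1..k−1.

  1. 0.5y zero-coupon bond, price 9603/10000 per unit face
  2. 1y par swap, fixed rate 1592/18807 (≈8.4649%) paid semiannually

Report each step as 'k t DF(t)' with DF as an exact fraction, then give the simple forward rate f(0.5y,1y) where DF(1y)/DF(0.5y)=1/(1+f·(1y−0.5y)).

1 1/2 9603/10000
2 1 2301/2500
f(0.5y,1y) = ((9603/10000)/(2301/2500) − 1)/(1/2) = 133/1534 ≈ 8.6701%

step 1 [0.5y] zero: DF = P = 9603/10000 ≈ 0.960300
step 2 [1y] swap r/2=796/18807: DF=(1 − 796/18807·(0.960300))/(1+796/18807) = 2301/2500 ≈ 0.920400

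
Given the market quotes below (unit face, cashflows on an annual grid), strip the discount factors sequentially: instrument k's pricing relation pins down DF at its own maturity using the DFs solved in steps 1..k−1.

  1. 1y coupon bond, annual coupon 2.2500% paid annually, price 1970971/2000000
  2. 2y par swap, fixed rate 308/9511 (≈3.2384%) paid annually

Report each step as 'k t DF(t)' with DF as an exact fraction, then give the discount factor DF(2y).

step 1 [1y] bond c/1=9/400: DF=(1970971/2000000 − 9/400·(0))/(1+9/400) = 4819/5000 ≈ 0.963800
step 2 [2y] swap r/1=308/9511: DF=(1 − 308/9511·(0.963800))/(1+308/9511) = 1173/1250 ≈ 0.938400

1 1 4819/5000
2 2 1173/1250
DF(2y) = 1173/1250 ≈ 0.938400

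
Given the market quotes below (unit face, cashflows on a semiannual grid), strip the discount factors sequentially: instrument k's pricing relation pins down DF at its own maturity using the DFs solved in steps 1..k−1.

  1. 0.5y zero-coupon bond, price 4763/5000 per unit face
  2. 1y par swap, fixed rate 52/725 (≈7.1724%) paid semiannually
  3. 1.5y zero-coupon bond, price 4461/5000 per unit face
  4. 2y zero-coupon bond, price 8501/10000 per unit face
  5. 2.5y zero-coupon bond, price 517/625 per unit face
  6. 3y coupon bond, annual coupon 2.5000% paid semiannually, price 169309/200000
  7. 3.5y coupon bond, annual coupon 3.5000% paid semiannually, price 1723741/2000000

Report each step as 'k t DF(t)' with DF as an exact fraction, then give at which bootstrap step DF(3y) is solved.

1 1/2 4763/5000
2 1 2331/2500
3 3/2 4461/5000
4 2 8501/10000
5 5/2 517/625
6 3 7811/10000
7 7/2 757/1000
DF(3y) is solved at step 6

step 1 [0.5y] zero: DF = P = 4763/5000 ≈ 0.952600
step 2 [1y] swap r/2=26/725: DF=(1 − 26/725·(0.952600))/(1+26/725) = 2331/2500 ≈ 0.932400
step 3 [1.5y] zero: DF = P = 4461/5000 ≈ 0.892200
step 4 [2y] zero: DF = P = 8501/10000 ≈ 0.850100
step 5 [2.5y] zero: DF = P = 517/625 ≈ 0.827200
step 6 [3y] bond c/2=1/80: DF=(169309/200000 − 1/80·(0.952600+0.932400+0.892200+0.850100+0.827200))/(1+1/80) = 7811/10000 ≈ 0.781100
step 7 [3.5y] bond c/2=7/400: DF=(1723741/2000000 − 7/400·(0.952600+0.932400+0.892200+0.850100+0.827200+0.781100))/(1+7/400) = 757/1000 ≈ 0.757000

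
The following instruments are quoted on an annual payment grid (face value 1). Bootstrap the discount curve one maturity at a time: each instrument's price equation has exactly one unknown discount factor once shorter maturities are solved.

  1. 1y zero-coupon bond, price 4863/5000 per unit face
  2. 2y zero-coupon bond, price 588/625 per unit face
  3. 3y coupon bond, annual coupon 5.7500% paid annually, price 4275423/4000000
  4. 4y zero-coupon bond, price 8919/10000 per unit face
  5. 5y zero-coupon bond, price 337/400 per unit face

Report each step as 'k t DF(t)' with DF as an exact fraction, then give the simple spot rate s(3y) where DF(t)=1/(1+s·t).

1 1 4863/5000
2 2 588/625
3 3 9067/10000
4 4 8919/10000
5 5 337/400
s(3y) = (1/(9067/10000) − 1)/(3) = 311/9067 ≈ 3.4300%

step 1 [1y] zero: DF = P = 4863/5000 ≈ 0.972600
step 2 [2y] zero: DF = P = 588/625 ≈ 0.940800
step 3 [3y] bond c/1=23/400: DF=(4275423/4000000 − 23/400·(0.972600+0.940800))/(1+23/400) = 9067/10000 ≈ 0.906700
step 4 [4y] zero: DF = P = 8919/10000 ≈ 0.891900
step 5 [5y] zero: DF = P = 337/400 ≈ 0.842500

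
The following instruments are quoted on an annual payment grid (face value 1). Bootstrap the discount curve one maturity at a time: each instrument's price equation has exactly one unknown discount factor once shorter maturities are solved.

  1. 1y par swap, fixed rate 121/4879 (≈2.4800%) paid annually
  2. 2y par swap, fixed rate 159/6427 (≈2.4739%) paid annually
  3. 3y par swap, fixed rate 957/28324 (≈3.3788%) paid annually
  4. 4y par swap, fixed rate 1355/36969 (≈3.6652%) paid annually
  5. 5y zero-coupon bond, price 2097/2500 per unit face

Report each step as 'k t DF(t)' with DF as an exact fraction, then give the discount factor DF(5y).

step 1 [1y] swap r/1=121/4879: DF=(1 − 121/4879·(0))/(1+121/4879) = 4879/5000 ≈ 0.975800
step 2 [2y] swap r/1=159/6427: DF=(1 − 159/6427·(0.975800))/(1+159/6427) = 9523/10000 ≈ 0.952300
step 3 [3y] swap r/1=957/28324: DF=(1 − 957/28324·(0.975800+0.952300))/(1+957/28324) = 9043/10000 ≈ 0.904300
step 4 [4y] swap r/1=1355/36969: DF=(1 − 1355/36969·(0.975800+0.952300+0.904300))/(1+1355/36969) = 1729/2000 ≈ 0.864500
step 5 [5y] zero: DF = P = 2097/2500 ≈ 0.838800

1 1 4879/5000
2 2 9523/10000
3 3 9043/10000
4 4 1729/2000
5 5 2097/2500
DF(5y) = 2097/2500 ≈ 0.838800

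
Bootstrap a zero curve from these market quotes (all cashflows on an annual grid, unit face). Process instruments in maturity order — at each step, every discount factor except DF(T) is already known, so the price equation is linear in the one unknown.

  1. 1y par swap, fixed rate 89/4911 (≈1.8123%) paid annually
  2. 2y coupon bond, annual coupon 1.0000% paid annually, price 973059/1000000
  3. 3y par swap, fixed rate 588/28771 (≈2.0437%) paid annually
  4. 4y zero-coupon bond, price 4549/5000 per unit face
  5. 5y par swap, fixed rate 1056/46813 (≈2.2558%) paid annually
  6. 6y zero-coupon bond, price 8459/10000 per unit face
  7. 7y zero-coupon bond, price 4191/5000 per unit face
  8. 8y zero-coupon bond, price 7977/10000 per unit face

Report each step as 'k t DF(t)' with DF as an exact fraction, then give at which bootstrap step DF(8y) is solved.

1 1 4911/5000
2 2 9537/10000
3 3 2353/2500
4 4 4549/5000
5 5 559/625
6 6 8459/10000
7 7 4191/5000
8 8 7977/10000
DF(8y) is solved at step 8

step 1 [1y] swap r/1=89/4911: DF=(1 − 89/4911·(0))/(1+89/4911) = 4911/5000 ≈ 0.982200
step 2 [2y] bond c/1=1/100: DF=(973059/1000000 − 1/100·(0.982200))/(1+1/100) = 9537/10000 ≈ 0.953700
step 3 [3y] swap r/1=588/28771: DF=(1 − 588/28771·(0.982200+0.953700))/(1+588/28771) = 2353/2500 ≈ 0.941200
step 4 [4y] zero: DF = P = 4549/5000 ≈ 0.909800
step 5 [5y] swap r/1=1056/46813: DF=(1 − 1056/46813·(0.982200+0.953700+0.941200+0.909800))/(1+1056/46813) = 559/625 ≈ 0.894400
step 6 [6y] zero: DF = P = 8459/10000 ≈ 0.845900
step 7 [7y] zero: DF = P = 4191/5000 ≈ 0.838200
step 8 [8y] zero: DF = P = 7977/10000 ≈ 0.797700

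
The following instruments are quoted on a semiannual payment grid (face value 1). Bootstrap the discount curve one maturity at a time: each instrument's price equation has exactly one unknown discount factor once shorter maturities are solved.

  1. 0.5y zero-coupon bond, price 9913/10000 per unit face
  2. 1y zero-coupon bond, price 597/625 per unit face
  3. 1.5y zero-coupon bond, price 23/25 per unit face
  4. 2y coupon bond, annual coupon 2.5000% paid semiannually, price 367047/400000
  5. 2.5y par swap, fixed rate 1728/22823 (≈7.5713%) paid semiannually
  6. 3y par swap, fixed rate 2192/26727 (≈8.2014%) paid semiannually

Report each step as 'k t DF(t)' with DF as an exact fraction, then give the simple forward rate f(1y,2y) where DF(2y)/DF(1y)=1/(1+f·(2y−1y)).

step 1 [0.5y] zero: DF = P = 9913/10000 ≈ 0.991300
step 2 [1y] zero: DF = P = 597/625 ≈ 0.955200
step 3 [1.5y] zero: DF = P = 23/25 ≈ 0.920000
step 4 [2y] bond c/2=1/80: DF=(367047/400000 − 1/80·(0.991300+0.955200+0.920000))/(1+1/80) = 8709/10000 ≈ 0.870900
step 5 [2.5y] swap r/2=864/22823: DF=(1 − 864/22823·(0.991300+0.955200+0.920000+0.870900))/(1+864/22823) = 517/625 ≈ 0.827200
step 6 [3y] swap r/2=1096/26727: DF=(1 − 1096/26727·(0.991300+0.955200+0.920000+0.870900+0.827200))/(1+1096/26727) = 488/625 ≈ 0.780800

1 1/2 9913/10000
2 1 597/625
3 3/2 23/25
4 2 8709/10000
5 5/2 517/625
6 3 488/625
f(1y,2y) = ((597/625)/(8709/10000) − 1)/(1) = 281/2903 ≈ 9.6796%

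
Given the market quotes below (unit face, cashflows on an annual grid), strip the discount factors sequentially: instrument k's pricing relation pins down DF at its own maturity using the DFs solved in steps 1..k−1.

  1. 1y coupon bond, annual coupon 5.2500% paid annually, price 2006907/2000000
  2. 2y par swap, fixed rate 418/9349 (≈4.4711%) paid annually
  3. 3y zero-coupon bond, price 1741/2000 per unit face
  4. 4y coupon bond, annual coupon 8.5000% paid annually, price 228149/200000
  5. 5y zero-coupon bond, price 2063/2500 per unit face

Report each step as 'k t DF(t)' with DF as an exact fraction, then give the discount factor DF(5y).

1 1 4767/5000
2 2 2291/2500
3 3 1741/2000
4 4 8367/10000
5 5 2063/2500
DF(5y) = 2063/2500 ≈ 0.825200

step 1 [1y] bond c/1=21/400: DF=(2006907/2000000 − 21/400·(0))/(1+21/400) = 4767/5000 ≈ 0.953400
step 2 [2y] swap r/1=418/9349: DF=(1 − 418/9349·(0.953400))/(1+418/9349) = 2291/2500 ≈ 0.916400
step 3 [3y] zero: DF = P = 1741/2000 ≈ 0.870500
step 4 [4y] bond c/1=17/200: DF=(228149/200000 − 17/200·(0.953400+0.916400+0.870500))/(1+17/200) = 8367/10000 ≈ 0.836700
step 5 [5y] zero: DF = P = 2063/2500 ≈ 0.825200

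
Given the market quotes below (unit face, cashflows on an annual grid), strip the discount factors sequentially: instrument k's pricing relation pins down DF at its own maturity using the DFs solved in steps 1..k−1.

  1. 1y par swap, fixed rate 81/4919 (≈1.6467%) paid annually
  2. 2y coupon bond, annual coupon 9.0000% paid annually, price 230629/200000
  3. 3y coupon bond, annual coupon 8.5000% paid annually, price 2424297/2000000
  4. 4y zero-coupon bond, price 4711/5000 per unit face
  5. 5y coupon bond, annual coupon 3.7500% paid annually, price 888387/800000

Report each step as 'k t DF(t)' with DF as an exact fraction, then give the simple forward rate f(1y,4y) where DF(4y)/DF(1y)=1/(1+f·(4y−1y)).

step 1 [1y] swap r/1=81/4919: DF=(1 − 81/4919·(0))/(1+81/4919) = 4919/5000 ≈ 0.983800
step 2 [2y] bond c/1=9/100: DF=(230629/200000 − 9/100·(0.983800))/(1+9/100) = 9767/10000 ≈ 0.976700
step 3 [3y] bond c/1=17/200: DF=(2424297/2000000 − 17/200·(0.983800+0.976700))/(1+17/200) = 2409/2500 ≈ 0.963600
step 4 [4y] zero: DF = P = 4711/5000 ≈ 0.942200
step 5 [5y] bond c/1=3/80: DF=(888387/800000 − 3/80·(0.983800+0.976700+0.963600+0.942200))/(1+3/80) = 4653/5000 ≈ 0.930600

1 1 4919/5000
2 2 9767/10000
3 3 2409/2500
4 4 4711/5000
5 5 4653/5000
f(1y,4y) = ((4919/5000)/(4711/5000) − 1)/(3) = 208/14133 ≈ 1.4717%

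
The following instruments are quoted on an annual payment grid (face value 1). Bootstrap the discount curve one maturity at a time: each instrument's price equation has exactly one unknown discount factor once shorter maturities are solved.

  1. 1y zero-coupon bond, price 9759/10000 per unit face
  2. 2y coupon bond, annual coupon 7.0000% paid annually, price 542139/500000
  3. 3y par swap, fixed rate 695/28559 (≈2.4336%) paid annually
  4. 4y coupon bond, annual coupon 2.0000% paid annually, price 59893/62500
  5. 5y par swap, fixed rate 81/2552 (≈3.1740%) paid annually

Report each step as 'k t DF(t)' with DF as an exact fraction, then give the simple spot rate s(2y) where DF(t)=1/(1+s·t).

step 1 [1y] zero: DF = P = 9759/10000 ≈ 0.975900
step 2 [2y] bond c/1=7/100: DF=(542139/500000 − 7/100·(0.975900))/(1+7/100) = 1899/2000 ≈ 0.949500
step 3 [3y] swap r/1=695/28559: DF=(1 − 695/28559·(0.975900+0.949500))/(1+695/28559) = 1861/2000 ≈ 0.930500
step 4 [4y] bond c/1=1/50: DF=(59893/62500 − 1/50·(0.975900+0.949500+0.930500))/(1+1/50) = 1767/2000 ≈ 0.883500
step 5 [5y] swap r/1=81/2552: DF=(1 − 81/2552·(0.975900+0.949500+0.930500+0.883500))/(1+81/2552) = 4271/5000 ≈ 0.854200

1 1 9759/10000
2 2 1899/2000
3 3 1861/2000
4 4 1767/2000
5 5 4271/5000
s(2y) = (1/(1899/2000) − 1)/(2) = 101/3798 ≈ 2.6593%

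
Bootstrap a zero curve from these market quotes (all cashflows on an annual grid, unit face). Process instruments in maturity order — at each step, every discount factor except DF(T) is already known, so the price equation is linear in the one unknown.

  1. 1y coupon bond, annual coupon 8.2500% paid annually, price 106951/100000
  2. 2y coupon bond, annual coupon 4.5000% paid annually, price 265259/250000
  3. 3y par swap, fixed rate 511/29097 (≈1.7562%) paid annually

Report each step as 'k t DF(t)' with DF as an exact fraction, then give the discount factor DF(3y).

1 1 247/250
2 2 608/625
3 3 9489/10000
DF(3y) = 9489/10000 ≈ 0.948900

step 1 [1y] bond c/1=33/400: DF=(106951/100000 − 33/400·(0))/(1+33/400) = 247/250 ≈ 0.988000
step 2 [2y] bond c/1=9/200: DF=(265259/250000 − 9/200·(0.988000))/(1+9/200) = 608/625 ≈ 0.972800
step 3 [3y] swap r/1=511/29097: DF=(1 − 511/29097·(0.988000+0.972800))/(1+511/29097) = 9489/10000 ≈ 0.948900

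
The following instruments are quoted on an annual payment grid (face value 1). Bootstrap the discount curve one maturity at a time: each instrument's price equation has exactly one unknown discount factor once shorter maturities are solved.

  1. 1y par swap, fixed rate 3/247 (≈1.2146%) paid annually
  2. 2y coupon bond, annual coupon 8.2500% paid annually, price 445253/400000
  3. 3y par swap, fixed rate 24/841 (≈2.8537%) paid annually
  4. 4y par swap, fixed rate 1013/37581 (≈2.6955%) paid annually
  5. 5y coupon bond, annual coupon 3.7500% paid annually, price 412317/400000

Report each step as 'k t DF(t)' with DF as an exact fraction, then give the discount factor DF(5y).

step 1 [1y] swap r/1=3/247: DF=(1 − 3/247·(0))/(1+3/247) = 247/250 ≈ 0.988000
step 2 [2y] bond c/1=33/400: DF=(445253/400000 − 33/400·(0.988000))/(1+33/400) = 953/1000 ≈ 0.953000
step 3 [3y] swap r/1=24/841: DF=(1 − 24/841·(0.988000+0.953000))/(1+24/841) = 574/625 ≈ 0.918400
step 4 [4y] swap r/1=1013/37581: DF=(1 − 1013/37581·(0.988000+0.953000+0.918400))/(1+1013/37581) = 8987/10000 ≈ 0.898700
step 5 [5y] bond c/1=3/80: DF=(412317/400000 − 3/80·(0.988000+0.953000+0.918400+0.898700))/(1+3/80) = 8577/10000 ≈ 0.857700

1 1 247/250
2 2 953/1000
3 3 574/625
4 4 8987/10000
5 5 8577/10000
DF(5y) = 8577/10000 ≈ 0.857700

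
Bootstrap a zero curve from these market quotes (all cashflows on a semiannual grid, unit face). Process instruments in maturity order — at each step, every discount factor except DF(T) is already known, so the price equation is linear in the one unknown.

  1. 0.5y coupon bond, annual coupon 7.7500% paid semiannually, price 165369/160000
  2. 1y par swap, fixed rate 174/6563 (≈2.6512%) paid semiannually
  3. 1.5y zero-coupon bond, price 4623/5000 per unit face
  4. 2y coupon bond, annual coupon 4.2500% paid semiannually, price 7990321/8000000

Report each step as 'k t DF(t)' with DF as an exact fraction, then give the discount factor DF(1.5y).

step 1 [0.5y] bond c/2=31/800: DF=(165369/160000 − 31/800·(0))/(1+31/800) = 199/200 ≈ 0.995000
step 2 [1y] swap r/2=87/6563: DF=(1 − 87/6563·(0.995000))/(1+87/6563) = 9739/10000 ≈ 0.973900
step 3 [1.5y] zero: DF = P = 4623/5000 ≈ 0.924600
step 4 [2y] bond c/2=17/800: DF=(7990321/8000000 − 17/800·(0.995000+0.973900+0.924600))/(1+17/800) = 4589/5000 ≈ 0.917800

1 1/2 199/200
2 1 9739/10000
3 3/2 4623/5000
4 2 4589/5000
DF(1.5y) = 4623/5000 ≈ 0.924600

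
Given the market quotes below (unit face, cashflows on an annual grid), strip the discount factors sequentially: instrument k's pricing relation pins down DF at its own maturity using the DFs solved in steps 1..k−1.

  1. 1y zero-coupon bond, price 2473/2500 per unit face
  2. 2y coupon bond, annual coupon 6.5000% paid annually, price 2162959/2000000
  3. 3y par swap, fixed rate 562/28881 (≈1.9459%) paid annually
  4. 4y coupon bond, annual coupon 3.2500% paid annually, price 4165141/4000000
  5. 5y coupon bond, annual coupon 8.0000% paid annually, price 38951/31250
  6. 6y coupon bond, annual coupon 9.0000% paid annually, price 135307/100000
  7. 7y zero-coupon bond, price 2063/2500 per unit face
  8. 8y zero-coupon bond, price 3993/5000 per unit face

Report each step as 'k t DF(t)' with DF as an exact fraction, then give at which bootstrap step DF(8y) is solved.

1 1 2473/2500
2 2 9551/10000
3 3 4719/5000
4 4 1147/1250
5 5 4361/5000
6 6 8551/10000
7 7 2063/2500
8 8 3993/5000
DF(8y) is solved at step 8

step 1 [1y] zero: DF = P = 2473/2500 ≈ 0.989200
step 2 [2y] bond c/1=13/200: DF=(2162959/2000000 − 13/200·(0.989200))/(1+13/200) = 9551/10000 ≈ 0.955100
step 3 [3y] swap r/1=562/28881: DF=(1 − 562/28881·(0.989200+0.955100))/(1+562/28881) = 4719/5000 ≈ 0.943800
step 4 [4y] bond c/1=13/400: DF=(4165141/4000000 − 13/400·(0.989200+0.955100+0.943800))/(1+13/400) = 1147/1250 ≈ 0.917600
step 5 [5y] bond c/1=2/25: DF=(38951/31250 − 2/25·(0.989200+0.955100+0.943800+0.917600))/(1+2/25) = 4361/5000 ≈ 0.872200
step 6 [6y] bond c/1=9/100: DF=(135307/100000 − 9/100·(0.989200+0.955100+0.943800+0.917600+0.872200))/(1+9/100) = 8551/10000 ≈ 0.855100
step 7 [7y] zero: DF = P = 2063/2500 ≈ 0.825200
step 8 [8y] zero: DF = P = 3993/5000 ≈ 0.798600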